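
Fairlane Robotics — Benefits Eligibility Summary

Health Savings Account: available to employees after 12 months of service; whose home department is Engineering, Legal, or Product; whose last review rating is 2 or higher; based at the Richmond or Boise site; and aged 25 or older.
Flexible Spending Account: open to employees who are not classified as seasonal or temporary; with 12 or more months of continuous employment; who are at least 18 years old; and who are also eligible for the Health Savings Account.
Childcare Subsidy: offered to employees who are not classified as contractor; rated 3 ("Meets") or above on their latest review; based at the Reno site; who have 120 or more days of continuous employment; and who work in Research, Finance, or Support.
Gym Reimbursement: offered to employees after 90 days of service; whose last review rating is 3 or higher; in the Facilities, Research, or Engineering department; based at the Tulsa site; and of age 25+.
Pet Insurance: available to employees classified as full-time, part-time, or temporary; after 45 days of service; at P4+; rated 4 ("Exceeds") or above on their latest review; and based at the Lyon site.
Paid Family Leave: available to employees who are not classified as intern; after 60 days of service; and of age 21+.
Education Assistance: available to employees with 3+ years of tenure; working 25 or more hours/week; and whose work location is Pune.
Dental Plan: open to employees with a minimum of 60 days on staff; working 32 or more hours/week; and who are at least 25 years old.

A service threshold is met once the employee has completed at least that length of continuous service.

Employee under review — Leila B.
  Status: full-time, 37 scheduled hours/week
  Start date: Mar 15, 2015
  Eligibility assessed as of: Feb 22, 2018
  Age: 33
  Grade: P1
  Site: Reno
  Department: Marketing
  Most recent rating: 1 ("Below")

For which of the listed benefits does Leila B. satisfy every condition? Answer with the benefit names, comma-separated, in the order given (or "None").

Service from Mar 15, 2015 to Feb 22, 2018: 1075 days.
Health Savings Account — service 1075 days ≥ 12 months (≈360 days) ✓; dept Marketing ✗ → not eligible.
Flexible Spending Account — status full-time ✓ (not excluded); service 1075 days ≥ 12 months (≈360 days) ✓; age 33 ≥ 18 ✓; not eligible for Health Savings Account ✗ → not eligible.
Childcare Subsidy — status full-time ✓ (not excluded); rating 1 < 3 ✗ → not eligible.
Gym Reimbursement — service 1075 days ≥ 90 days ✓; rating 1 < 3 ✗ → not eligible.
Pet Insurance — status full-time ✓; service 1075 days ≥ 45 days ✓; grade P1 < P4 ✗ → not eligible.
Paid Family Leave — status full-time ✓ (not excluded); service 1075 days ≥ 60 days ✓; age 33 ≥ 21 ✓ → eligible.
Education Assistance — service 1075 days < 3 years (≈1095 days) ✗ → not eligible.
Dental Plan — service 1075 days ≥ 60 days ✓; 37 hrs/wk ≥ 32 ✓; age 33 ≥ 25 ✓ → eligible.

Paid Family Leave, Dental Plan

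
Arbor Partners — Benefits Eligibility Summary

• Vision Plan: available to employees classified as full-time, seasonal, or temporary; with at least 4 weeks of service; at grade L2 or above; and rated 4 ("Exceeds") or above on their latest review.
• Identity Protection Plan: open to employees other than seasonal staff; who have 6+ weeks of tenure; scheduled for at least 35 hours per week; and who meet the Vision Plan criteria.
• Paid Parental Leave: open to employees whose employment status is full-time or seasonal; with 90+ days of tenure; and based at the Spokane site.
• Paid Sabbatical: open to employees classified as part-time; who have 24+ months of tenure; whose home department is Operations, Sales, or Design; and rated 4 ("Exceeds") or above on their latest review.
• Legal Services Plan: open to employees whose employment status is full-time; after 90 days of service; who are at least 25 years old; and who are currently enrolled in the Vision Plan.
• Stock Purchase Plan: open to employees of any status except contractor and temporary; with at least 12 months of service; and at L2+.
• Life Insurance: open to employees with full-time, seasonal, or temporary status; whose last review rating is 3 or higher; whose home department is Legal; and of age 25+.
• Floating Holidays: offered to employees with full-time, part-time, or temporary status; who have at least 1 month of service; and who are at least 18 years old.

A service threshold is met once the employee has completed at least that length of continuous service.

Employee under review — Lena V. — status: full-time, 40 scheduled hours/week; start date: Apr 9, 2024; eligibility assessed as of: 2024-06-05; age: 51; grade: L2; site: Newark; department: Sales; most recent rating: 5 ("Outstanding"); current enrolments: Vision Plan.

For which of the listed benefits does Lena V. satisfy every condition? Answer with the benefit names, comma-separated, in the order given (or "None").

Service from Apr 9, 2024 to 2024-06-05: 57 days.
Vision Plan — status full-time ✓; service 57 days ≥ 4 weeks (≈28 days) ✓; grade L2 ≥ L2 ✓; rating 5 ≥ 4 ✓ → eligible.
Identity Protection Plan — status full-time ✓ (not excluded); service 57 days ≥ 6 weeks (≈42 days) ✓; 40 hrs/wk ≥ 35 ✓; eligible for Vision Plan ✓ → eligible.
Paid Parental Leave — status full-time ✓; service 57 days < 90 days ✗ → not eligible.
Paid Sabbatical — status full-time ✗ (requires part-time) → not eligible.
Legal Services Plan — status full-time ✓; service 57 days < 90 days ✗ → not eligible.
Stock Purchase Plan — status full-time ✓ (not excluded); service 57 days < 12 months (≈360 days) ✗ → not eligible.
Life Insurance — status full-time ✓; rating 5 ≥ 3 ✓; dept Sales ✗ → not eligible.
Floating Holidays — status full-time ✓; service 57 days ≥ 1 month (≈30 days) ✓; age 51 ≥ 18 ✓ → eligible.

Vision Plan, Identity Protection Plan, Floating Holidays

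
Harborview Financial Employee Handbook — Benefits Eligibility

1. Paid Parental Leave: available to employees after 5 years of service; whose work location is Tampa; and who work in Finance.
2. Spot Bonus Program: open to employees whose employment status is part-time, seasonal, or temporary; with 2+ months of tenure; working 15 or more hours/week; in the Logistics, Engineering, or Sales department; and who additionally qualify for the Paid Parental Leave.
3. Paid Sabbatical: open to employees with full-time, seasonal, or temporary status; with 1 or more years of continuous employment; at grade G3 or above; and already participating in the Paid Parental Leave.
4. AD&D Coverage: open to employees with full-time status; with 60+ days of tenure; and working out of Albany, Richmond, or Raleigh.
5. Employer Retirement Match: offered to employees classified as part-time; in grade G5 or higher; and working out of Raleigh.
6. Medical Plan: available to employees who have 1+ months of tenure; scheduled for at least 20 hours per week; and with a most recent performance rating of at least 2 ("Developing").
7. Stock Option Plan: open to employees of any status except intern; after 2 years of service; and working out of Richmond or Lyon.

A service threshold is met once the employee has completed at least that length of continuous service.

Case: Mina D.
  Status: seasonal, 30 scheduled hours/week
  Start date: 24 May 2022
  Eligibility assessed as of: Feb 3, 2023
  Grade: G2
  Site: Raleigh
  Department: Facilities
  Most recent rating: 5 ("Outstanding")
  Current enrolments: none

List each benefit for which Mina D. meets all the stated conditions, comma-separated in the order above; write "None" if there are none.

Service from 24 May 2022 to Feb 3, 2023: 255 days.
Paid Parental Leave — service 255 days < 5 years (≈1825 days) ✗ → not eligible.
Spot Bonus Program — status seasonal ✓; service 255 days ≥ 2 months (≈60 days) ✓; 30 hrs/wk ≥ 15 ✓; dept Facilities ✗ → not eligible.
Paid Sabbatical — status seasonal ✓; service 255 days < 1 year (≈365 days) ✗ → not eligible.
AD&D Coverage — status seasonal ✗ (requires full-time) → not eligible.
Employer Retirement Match — status seasonal ✗ (requires part-time) → not eligible.
Medical Plan — service 255 days ≥ 1 month (≈30 days) ✓; 30 hrs/wk ≥ 20 ✓; rating 5 ≥ 2 ✓ → eligible.
Stock Option Plan — status seasonal ✓ (not excluded); service 255 days < 2 years (≈730 days) ✗ → not eligible.

Medical Plan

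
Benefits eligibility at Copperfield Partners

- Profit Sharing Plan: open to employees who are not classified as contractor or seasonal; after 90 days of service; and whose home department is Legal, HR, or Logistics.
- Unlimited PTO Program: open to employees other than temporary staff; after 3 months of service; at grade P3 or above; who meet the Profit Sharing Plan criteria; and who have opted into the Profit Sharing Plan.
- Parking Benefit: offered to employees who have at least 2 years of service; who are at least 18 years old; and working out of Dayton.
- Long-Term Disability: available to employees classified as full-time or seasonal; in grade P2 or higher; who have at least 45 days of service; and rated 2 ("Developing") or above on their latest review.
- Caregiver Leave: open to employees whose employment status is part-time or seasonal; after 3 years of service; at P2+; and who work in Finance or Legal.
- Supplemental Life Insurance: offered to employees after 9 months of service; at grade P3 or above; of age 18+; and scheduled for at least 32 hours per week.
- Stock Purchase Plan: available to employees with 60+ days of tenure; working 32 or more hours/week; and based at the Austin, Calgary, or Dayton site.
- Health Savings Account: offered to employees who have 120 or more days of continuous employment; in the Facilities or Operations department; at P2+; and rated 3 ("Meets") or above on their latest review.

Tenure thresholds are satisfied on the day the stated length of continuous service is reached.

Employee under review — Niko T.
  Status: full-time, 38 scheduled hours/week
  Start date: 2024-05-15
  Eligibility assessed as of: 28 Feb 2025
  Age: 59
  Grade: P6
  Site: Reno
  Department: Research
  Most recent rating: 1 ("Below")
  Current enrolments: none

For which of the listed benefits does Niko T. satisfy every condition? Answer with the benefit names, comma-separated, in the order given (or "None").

Service from 2024-05-15 to 28 Feb 2025: 289 days.
Profit Sharing Plan — status full-time ✓ (not excluded); service 289 days ≥ 90 days ✓; dept Research ✗ → not eligible.
Unlimited PTO Program — status full-time ✓ (not excluded); service 289 days ≥ 3 months (≈90 days) ✓; grade P6 ≥ P3 ✓; not eligible for Profit Sharing Plan ✗ → not eligible.
Parking Benefit — service 289 days < 2 years (≈730 days) ✗ → not eligible.
Long-Term Disability — status full-time ✓; grade P6 ≥ P2 ✓; service 289 days ≥ 45 days ✓; rating 1 < 2 ✗ → not eligible.
Caregiver Leave — status full-time ✗ (requires part-time or seasonal) → not eligible.
Supplemental Life Insurance — service 289 days ≥ 9 months (≈270 days) ✓; grade P6 ≥ P3 ✓; age 59 ≥ 18 ✓; 38 hrs/wk ≥ 32 ✓ → eligible.
Stock Purchase Plan — service 289 days ≥ 60 days ✓; 38 hrs/wk ≥ 32 ✓; site Reno ✗ (not Austin, Calgary, or Dayton) → not eligible.
Health Savings Account — service 289 days ≥ 120 days ✓; dept Research ✗ → not eligible.

Supplemental Life Insurance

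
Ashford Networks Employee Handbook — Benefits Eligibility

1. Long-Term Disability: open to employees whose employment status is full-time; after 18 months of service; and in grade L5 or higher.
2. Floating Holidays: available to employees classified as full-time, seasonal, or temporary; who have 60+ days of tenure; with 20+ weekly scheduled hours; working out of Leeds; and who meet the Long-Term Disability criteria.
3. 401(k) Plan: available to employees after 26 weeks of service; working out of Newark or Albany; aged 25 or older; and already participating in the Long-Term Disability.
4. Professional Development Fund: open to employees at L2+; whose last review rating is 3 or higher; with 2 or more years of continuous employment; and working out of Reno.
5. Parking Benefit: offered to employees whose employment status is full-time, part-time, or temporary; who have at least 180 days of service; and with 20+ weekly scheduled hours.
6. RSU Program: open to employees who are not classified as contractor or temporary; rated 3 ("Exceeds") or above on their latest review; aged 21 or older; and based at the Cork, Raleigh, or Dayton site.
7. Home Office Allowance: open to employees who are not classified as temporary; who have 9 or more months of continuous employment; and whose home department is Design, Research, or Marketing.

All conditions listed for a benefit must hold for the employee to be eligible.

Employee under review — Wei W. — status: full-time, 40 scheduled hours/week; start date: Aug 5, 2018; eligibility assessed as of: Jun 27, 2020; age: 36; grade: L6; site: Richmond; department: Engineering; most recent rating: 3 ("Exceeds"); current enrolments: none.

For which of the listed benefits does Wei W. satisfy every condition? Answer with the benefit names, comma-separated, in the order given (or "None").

Service from Aug 5, 2018 to Jun 27, 2020: 692 days.
Long-Term Disability — status full-time ✓; service 692 days ≥ 18 months (≈540 days) ✓; grade L6 ≥ L5 ✓ → eligible.
Floating Holidays — status full-time ✓; service 692 days ≥ 60 days ✓; 40 hrs/wk ≥ 20 ✓; site Richmond ✗ (not Leeds) → not eligible.
401(k) Plan — service 692 days ≥ 26 weeks (≈182 days) ✓; site Richmond ✗ (not Newark or Albany) → not eligible.
Professional Development Fund — grade L6 ≥ L2 ✓; rating 3 ≥ 3 ✓; service 692 days < 2 years (≈730 days) ✗ → not eligible.
Parking Benefit — status full-time ✓; service 692 days ≥ 180 days ✓; 40 hrs/wk ≥ 20 ✓ → eligible.
RSU Program — status full-time ✓ (not excluded); rating 3 ≥ 3 ✓; age 36 ≥ 21 ✓; site Richmond ✗ (not Cork, Raleigh, or Dayton) → not eligible.
Home Office Allowance — status full-time ✓ (not excluded); service 692 days ≥ 9 months (≈270 days) ✓; dept Engineering ✗ → not eligible.

Long-Term Disability, Parking Benefit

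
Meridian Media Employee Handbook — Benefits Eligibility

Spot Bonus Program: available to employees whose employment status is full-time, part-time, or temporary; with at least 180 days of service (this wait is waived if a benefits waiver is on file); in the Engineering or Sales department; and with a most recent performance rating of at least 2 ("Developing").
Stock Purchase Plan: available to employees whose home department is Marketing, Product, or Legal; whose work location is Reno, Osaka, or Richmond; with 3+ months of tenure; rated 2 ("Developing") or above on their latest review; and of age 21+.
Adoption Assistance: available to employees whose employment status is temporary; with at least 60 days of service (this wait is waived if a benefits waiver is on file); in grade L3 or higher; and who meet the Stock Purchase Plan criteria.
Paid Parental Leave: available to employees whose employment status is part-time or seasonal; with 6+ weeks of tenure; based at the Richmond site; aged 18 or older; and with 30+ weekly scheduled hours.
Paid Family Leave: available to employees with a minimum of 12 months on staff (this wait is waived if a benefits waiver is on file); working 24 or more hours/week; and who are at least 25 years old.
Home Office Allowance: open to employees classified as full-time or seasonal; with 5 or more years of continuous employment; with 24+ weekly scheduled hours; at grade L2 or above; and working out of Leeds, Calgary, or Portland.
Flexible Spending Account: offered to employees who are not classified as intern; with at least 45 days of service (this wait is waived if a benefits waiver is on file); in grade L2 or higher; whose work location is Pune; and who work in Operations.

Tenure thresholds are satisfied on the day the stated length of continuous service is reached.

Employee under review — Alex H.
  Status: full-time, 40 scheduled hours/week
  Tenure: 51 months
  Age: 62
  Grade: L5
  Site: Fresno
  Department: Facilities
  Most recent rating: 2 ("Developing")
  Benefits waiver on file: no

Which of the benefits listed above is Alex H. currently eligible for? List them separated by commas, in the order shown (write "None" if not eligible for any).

Spot Bonus Program — status full-time ✓; no waiver, service 51 months ≥ 180 days ✓; dept Facilities ✗ → not eligible.
Stock Purchase Plan — dept Facilities ✗ → not eligible.
Adoption Assistance — status full-time ✗ (requires temporary) → not eligible.
Paid Parental Leave — status full-time ✗ (requires part-time or seasonal) → not eligible.
Paid Family Leave — no waiver, service 51 months ≥ 12 months ✓; 40 hrs/wk ≥ 24 ✓; age 62 ≥ 25 ✓ → eligible.
Home Office Allowance — status full-time ✓; service 51 months < 5 years (≈1825 days) ✗ → not eligible.
Flexible Spending Account — status full-time ✓ (not excluded); no waiver, service 51 months ≥ 45 days ✓; grade L5 ≥ L2 ✓; site Fresno ✗ (not Pune) → not eligible.

Paid Family Leave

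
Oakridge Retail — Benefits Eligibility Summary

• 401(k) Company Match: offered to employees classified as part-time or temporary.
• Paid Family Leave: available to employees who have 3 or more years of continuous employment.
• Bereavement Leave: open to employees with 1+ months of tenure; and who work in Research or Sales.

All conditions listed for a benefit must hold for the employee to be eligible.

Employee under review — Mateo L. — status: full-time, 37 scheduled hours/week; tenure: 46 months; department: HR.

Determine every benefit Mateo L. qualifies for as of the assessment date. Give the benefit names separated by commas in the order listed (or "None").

Paid Family Leave

401(k) Company Match — status full-time ✗ (requires part-time or temporary) → not eligible.
Paid Family Leave — service 46 months ≥ 3 years (≈1095 days) ✓ → eligible.
Bereavement Leave — service 46 months ≥ 1 month ✓; dept HR ✗ → not eligible.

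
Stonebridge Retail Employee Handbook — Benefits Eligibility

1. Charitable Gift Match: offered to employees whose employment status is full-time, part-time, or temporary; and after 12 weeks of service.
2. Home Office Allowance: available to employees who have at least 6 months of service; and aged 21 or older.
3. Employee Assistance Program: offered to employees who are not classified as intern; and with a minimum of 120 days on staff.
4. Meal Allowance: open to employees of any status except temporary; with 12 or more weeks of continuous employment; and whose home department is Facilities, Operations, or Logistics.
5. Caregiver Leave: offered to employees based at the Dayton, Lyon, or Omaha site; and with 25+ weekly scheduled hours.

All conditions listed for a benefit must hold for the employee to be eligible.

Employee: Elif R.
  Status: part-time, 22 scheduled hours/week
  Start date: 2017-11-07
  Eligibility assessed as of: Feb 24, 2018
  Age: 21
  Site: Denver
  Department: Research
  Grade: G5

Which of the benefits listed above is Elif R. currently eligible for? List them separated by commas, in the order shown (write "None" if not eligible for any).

Service from 2017-11-07 to Feb 24, 2018: 109 days.
Charitable Gift Match — status part-time ✓; service 109 days ≥ 12 weeks (≈84 days) ✓ → eligible.
Home Office Allowance — service 109 days < 6 months (≈180 days) ✗ → not eligible.
Employee Assistance Program — status part-time ✓ (not excluded); service 109 days < 120 days ✗ → not eligible.
Meal Allowance — status part-time ✓ (not excluded); service 109 days ≥ 12 weeks (≈84 days) ✓; dept Research ✗ → not eligible.
Caregiver Leave — site Denver ✗ (not Dayton, Lyon, or Omaha) → not eligible.

Charitable Gift Match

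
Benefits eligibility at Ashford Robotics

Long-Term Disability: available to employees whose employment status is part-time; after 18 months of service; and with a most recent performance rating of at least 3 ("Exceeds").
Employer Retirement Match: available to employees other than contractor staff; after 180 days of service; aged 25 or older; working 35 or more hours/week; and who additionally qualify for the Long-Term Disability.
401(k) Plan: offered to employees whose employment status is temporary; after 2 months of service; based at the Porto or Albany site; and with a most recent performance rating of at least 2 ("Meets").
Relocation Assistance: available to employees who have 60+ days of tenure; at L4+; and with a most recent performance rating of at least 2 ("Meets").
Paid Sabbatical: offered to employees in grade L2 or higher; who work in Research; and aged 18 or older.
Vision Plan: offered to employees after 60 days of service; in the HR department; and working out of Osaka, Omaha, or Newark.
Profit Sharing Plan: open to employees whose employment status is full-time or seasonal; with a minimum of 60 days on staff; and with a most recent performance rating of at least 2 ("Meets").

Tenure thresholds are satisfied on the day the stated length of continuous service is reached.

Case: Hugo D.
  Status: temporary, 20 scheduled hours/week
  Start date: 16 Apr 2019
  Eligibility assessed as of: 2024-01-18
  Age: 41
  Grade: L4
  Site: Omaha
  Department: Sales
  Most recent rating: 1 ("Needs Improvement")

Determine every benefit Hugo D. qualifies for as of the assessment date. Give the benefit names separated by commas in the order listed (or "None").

None

Service from 16 Apr 2019 to 2024-01-18: 1738 days.
Long-Term Disability — status temporary ✗ (requires part-time) → not eligible.
Employer Retirement Match — status temporary ✓ (not excluded); service 1738 days ≥ 180 days ✓; age 41 ≥ 25 ✓; 20 hrs/wk < 35 ✗ → not eligible.
401(k) Plan — status temporary ✓; service 1738 days ≥ 2 months (≈60 days) ✓; site Omaha ✗ (not Porto or Albany) → not eligible.
Relocation Assistance — service 1738 days ≥ 60 days ✓; grade L4 ≥ L4 ✓; rating 1 < 2 ✗ → not eligible.
Paid Sabbatical — grade L4 ≥ L2 ✓; dept Sales ✗ → not eligible.
Vision Plan — service 1738 days ≥ 60 days ✓; dept Sales ✗ → not eligible.
Profit Sharing Plan — status temporary ✗ (requires full-time or seasonal) → not eligible.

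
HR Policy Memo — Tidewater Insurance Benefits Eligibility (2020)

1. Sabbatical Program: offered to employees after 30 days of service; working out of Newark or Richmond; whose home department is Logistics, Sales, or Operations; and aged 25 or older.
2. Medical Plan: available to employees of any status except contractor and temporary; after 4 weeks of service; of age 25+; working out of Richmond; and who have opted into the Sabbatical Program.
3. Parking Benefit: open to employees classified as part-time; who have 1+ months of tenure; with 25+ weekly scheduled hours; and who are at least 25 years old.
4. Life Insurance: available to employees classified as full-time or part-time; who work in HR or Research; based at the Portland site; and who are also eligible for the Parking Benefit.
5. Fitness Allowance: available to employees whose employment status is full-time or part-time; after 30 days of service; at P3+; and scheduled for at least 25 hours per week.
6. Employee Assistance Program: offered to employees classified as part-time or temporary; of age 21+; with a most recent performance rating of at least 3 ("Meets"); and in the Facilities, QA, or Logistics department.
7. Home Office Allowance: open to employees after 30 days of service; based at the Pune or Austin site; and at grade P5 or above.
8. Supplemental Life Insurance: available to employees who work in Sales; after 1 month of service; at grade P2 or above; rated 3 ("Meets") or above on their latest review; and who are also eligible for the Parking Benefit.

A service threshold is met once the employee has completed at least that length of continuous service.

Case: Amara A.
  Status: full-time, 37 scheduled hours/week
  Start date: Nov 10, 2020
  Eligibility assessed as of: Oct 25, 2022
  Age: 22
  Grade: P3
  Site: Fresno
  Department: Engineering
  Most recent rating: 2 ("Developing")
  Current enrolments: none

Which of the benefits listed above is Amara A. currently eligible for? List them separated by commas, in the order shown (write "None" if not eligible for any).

Service from Nov 10, 2020 to Oct 25, 2022: 714 days.
Sabbatical Program — service 714 days ≥ 30 days ✓; site Fresno ✗ (not Newark or Richmond) → not eligible.
Medical Plan — status full-time ✓ (not excluded); service 714 days ≥ 4 weeks (≈28 days) ✓; age 22 < 25 ✗ → not eligible.
Parking Benefit — status full-time ✗ (requires part-time) → not eligible.
Life Insurance — status full-time ✓; dept Engineering ✗ → not eligible.
Fitness Allowance — status full-time ✓; service 714 days ≥ 30 days ✓; grade P3 ≥ P3 ✓; 37 hrs/wk ≥ 25 ✓ → eligible.
Employee Assistance Program — status full-time ✗ (requires part-time or temporary) → not eligible.
Home Office Allowance — service 714 days ≥ 30 days ✓; site Fresno ✗ (not Pune or Austin) → not eligible.
Supplemental Life Insurance — dept Engineering ✗ → not eligible.

Fitness Allowance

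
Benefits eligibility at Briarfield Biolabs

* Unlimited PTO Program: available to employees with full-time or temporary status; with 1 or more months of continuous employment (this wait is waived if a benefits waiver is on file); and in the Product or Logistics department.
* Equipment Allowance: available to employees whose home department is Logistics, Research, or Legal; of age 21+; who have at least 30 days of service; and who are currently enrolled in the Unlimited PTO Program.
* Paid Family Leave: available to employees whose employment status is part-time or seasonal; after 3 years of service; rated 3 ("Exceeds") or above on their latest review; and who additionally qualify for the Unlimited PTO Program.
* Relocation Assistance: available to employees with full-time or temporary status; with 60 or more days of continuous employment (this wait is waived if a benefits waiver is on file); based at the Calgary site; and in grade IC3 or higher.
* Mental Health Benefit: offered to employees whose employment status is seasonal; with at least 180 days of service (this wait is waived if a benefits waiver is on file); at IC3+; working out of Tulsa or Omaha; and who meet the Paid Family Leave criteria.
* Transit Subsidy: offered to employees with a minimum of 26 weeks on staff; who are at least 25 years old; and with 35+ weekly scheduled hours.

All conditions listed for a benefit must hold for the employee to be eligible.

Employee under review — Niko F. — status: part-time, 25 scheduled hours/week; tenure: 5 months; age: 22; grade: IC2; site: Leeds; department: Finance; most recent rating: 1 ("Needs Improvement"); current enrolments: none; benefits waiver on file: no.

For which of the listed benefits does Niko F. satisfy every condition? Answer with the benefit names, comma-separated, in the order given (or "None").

None

Unlimited PTO Program — status part-time ✗ (requires full-time or temporary) → not eligible.
Equipment Allowance — dept Finance ✗ → not eligible.
Paid Family Leave — status part-time ✓; service 5 months < 3 years (≈1095 days) ✗ → not eligible.
Relocation Assistance — status part-time ✗ (requires full-time or temporary) → not eligible.
Mental Health Benefit — status part-time ✗ (requires seasonal) → not eligible.
Transit Subsidy — service 5 months < 26 weeks (≈182 days) ✗ → not eligible.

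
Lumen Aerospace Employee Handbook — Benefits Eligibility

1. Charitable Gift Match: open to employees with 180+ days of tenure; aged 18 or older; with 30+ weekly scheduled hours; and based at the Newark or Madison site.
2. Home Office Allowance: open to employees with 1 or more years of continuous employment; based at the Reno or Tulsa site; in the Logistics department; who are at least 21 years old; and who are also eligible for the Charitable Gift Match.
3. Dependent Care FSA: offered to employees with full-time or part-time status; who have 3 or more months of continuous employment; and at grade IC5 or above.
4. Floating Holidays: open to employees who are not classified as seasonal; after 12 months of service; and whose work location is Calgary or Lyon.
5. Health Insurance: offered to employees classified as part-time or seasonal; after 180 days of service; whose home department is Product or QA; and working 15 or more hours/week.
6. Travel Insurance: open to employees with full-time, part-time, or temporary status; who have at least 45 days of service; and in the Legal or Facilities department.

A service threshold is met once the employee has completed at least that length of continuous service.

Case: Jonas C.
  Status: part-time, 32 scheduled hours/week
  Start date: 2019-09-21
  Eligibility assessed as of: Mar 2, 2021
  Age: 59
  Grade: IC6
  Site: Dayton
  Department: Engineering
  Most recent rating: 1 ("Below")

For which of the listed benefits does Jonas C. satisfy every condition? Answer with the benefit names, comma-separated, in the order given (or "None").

Dependent Care FSA

Service from 2019-09-21 to Mar 2, 2021: 528 days.
Charitable Gift Match — service 528 days ≥ 180 days ✓; age 59 ≥ 18 ✓; 32 hrs/wk ≥ 30 ✓; site Dayton ✗ (not Newark or Madison) → not eligible.
Home Office Allowance — service 528 days ≥ 1 year (≈365 days) ✓; site Dayton ✗ (not Reno or Tulsa) → not eligible.
Dependent Care FSA — status part-time ✓; service 528 days ≥ 3 months (≈90 days) ✓; grade IC6 ≥ IC5 ✓ → eligible.
Floating Holidays — status part-time ✓ (not excluded); service 528 days ≥ 12 months (≈360 days) ✓; site Dayton ✗ (not Calgary or Lyon) → not eligible.
Health Insurance — status part-time ✓; service 528 days ≥ 180 days ✓; dept Engineering ✗ → not eligible.
Travel Insurance — status part-time ✓; service 528 days ≥ 45 days ✓; dept Engineering ✗ → not eligible.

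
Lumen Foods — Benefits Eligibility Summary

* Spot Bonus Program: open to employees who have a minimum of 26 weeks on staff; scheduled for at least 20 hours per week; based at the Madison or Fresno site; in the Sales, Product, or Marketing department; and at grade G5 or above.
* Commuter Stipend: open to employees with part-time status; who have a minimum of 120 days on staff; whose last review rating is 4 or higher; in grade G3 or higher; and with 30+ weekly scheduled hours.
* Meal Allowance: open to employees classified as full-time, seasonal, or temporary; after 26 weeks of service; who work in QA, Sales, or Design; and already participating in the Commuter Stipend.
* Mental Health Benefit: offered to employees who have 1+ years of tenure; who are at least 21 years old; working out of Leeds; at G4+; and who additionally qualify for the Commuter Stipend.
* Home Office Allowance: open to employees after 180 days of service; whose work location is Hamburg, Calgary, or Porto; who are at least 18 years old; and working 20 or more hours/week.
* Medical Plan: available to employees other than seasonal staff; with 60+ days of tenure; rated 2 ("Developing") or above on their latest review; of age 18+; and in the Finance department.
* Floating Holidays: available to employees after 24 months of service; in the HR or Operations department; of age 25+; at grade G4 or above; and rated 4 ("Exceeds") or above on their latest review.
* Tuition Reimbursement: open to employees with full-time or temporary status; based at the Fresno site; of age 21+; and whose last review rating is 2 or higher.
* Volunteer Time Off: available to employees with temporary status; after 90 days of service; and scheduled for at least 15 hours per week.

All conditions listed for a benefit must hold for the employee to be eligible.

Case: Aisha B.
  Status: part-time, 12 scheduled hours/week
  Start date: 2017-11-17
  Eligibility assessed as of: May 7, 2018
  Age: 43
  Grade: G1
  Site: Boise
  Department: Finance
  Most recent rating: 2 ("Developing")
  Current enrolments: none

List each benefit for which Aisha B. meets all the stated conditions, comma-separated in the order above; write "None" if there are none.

Medical Plan

Service from 2017-11-17 to May 7, 2018: 171 days.
Spot Bonus Program — service 171 days < 26 weeks (≈182 days) ✗ → not eligible.
Commuter Stipend — status part-time ✓; service 171 days ≥ 120 days ✓; rating 2 < 4 ✗ → not eligible.
Meal Allowance — status part-time ✗ (requires full-time, seasonal, or temporary) → not eligible.
Mental Health Benefit — service 171 days < 1 year (≈365 days) ✗ → not eligible.
Home Office Allowance — service 171 days < 180 days ✗ → not eligible.
Medical Plan — status part-time ✓ (not excluded); service 171 days ≥ 60 days ✓; rating 2 ≥ 2 ✓; age 43 ≥ 18 ✓; dept Finance ✓ → eligible.
Floating Holidays — service 171 days < 24 months (≈720 days) ✗ → not eligible.
Tuition Reimbursement — status part-time ✗ (requires full-time or temporary) → not eligible.
Volunteer Time Off — status part-time ✗ (requires temporary) → not eligible.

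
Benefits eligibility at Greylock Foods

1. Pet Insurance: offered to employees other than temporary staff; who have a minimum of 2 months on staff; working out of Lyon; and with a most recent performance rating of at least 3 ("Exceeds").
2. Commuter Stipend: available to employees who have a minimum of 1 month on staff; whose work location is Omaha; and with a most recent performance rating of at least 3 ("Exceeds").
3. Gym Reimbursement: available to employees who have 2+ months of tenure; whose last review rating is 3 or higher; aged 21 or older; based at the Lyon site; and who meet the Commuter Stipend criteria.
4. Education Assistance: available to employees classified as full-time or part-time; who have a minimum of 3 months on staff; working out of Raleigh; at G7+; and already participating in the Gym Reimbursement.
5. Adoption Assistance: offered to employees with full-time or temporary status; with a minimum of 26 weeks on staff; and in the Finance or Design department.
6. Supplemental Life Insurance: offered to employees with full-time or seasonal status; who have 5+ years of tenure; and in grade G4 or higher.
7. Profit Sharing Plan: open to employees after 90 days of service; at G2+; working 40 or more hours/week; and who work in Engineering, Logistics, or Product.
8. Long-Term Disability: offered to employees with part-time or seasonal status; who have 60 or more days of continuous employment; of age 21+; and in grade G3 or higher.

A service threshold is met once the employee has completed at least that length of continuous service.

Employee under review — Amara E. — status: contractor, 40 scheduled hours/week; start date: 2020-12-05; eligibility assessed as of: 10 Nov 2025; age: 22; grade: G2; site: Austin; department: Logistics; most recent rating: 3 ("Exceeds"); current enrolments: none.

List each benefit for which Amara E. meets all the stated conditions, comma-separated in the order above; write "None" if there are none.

Service from 2020-12-05 to 10 Nov 2025: 1801 days.
Pet Insurance — status contractor ✓ (not excluded); service 1801 days ≥ 2 months (≈60 days) ✓; site Austin ✗ (not Lyon) → not eligible.
Commuter Stipend — service 1801 days ≥ 1 month (≈30 days) ✓; site Austin ✗ (not Omaha) → not eligible.
Gym Reimbursement — service 1801 days ≥ 2 months (≈60 days) ✓; rating 3 ≥ 3 ✓; age 22 ≥ 21 ✓; site Austin ✗ (not Lyon) → not eligible.
Education Assistance — status contractor ✗ (requires full-time or part-time) → not eligible.
Adoption Assistance — status contractor ✗ (requires full-time or temporary) → not eligible.
Supplemental Life Insurance — status contractor ✗ (requires full-time or seasonal) → not eligible.
Profit Sharing Plan — service 1801 days ≥ 90 days ✓; grade G2 ≥ G2 ✓; 40 hrs/wk ≥ 40 ✓; dept Logistics ✓ → eligible.
Long-Term Disability — status contractor ✗ (requires part-time or seasonal) → not eligible.

Profit Sharing Plan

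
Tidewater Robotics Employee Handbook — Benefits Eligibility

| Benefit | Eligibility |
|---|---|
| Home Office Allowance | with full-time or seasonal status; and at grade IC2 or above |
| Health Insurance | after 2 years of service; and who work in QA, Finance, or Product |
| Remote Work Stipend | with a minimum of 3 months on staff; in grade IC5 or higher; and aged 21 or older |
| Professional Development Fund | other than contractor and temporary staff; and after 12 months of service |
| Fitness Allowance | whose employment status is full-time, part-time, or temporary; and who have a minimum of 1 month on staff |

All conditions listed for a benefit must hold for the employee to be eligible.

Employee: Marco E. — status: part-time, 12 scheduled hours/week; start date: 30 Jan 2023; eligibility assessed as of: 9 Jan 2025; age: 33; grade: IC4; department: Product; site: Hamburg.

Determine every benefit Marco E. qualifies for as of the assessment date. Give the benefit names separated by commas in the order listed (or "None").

Professional Development Fund, Fitness Allowance

Service from 30 Jan 2023 to 9 Jan 2025: 710 days.
Home Office Allowance — status part-time ✗ (requires full-time or seasonal) → not eligible.
Health Insurance — service 710 days < 2 years (≈730 days) ✗ → not eligible.
Remote Work Stipend — service 710 days ≥ 3 months (≈90 days) ✓; grade IC4 < IC5 ✗ → not eligible.
Professional Development Fund — status part-time ✓ (not excluded); service 710 days ≥ 12 months (≈360 days) ✓ → eligible.
Fitness Allowance — status part-time ✓; service 710 days ≥ 1 month (≈30 days) ✓ → eligible.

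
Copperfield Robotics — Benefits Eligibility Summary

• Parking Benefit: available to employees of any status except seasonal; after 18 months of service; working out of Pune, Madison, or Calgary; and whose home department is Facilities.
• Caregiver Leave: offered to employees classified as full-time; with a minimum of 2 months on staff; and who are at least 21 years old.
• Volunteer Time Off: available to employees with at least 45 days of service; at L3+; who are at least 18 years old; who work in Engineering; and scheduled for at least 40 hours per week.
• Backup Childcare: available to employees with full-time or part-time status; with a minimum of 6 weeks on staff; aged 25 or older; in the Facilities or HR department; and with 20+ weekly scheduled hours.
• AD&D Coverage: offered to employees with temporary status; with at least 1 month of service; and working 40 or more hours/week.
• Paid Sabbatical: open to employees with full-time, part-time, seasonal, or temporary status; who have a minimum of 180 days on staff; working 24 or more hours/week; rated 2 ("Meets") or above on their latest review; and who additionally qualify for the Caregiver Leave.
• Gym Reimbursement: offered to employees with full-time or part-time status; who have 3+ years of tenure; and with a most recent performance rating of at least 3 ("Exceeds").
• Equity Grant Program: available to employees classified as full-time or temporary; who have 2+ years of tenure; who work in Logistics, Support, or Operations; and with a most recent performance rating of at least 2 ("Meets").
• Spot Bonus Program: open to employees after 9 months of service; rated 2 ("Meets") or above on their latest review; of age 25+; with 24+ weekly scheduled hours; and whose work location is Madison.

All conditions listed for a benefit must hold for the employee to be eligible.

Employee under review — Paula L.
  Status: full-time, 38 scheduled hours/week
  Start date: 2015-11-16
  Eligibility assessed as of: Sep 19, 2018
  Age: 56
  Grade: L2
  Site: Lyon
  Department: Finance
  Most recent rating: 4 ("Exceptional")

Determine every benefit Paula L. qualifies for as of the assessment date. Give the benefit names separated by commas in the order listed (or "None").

Caregiver Leave, Paid Sabbatical

Service from 2015-11-16 to Sep 19, 2018: 1038 days.
Parking Benefit — status full-time ✓ (not excluded); service 1038 days ≥ 18 months (≈540 days) ✓; site Lyon ✗ (not Pune, Madison, or Calgary) → not eligible.
Caregiver Leave — status full-time ✓; service 1038 days ≥ 2 months (≈60 days) ✓; age 56 ≥ 21 ✓ → eligible.
Volunteer Time Off — service 1038 days ≥ 45 days ✓; grade L2 < L3 ✗ → not eligible.
Backup Childcare — status full-time ✓; service 1038 days ≥ 6 weeks (≈42 days) ✓; age 56 ≥ 25 ✓; dept Finance ✗ → not eligible.
AD&D Coverage — status full-time ✗ (requires temporary) → not eligible.
Paid Sabbatical — status full-time ✓; service 1038 days ≥ 180 days ✓; 38 hrs/wk ≥ 24 ✓; rating 4 ≥ 2 ✓; eligible for Caregiver Leave ✓ → eligible.
Gym Reimbursement — status full-time ✓; service 1038 days < 3 years (≈1095 days) ✗ → not eligible.
Equity Grant Program — status full-time ✓; service 1038 days ≥ 2 years (≈730 days) ✓; dept Finance ✗ → not eligible.
Spot Bonus Program — service 1038 days ≥ 9 months (≈270 days) ✓; rating 4 ≥ 2 ✓; age 56 ≥ 25 ✓; 38 hrs/wk ≥ 24 ✓; site Lyon ✗ (not Madison) → not eligible.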